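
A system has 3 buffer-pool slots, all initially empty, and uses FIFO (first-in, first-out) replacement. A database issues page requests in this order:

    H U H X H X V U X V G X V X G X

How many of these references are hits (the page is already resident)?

H → fault, frames [H]
U → fault, frames [H, U]
H → hit
X → fault, frames [H, U, X]
H → hit
X → hit
V → fault, evict H, frames [U, X, V]
U → hit
X → hit
V → hit
G → fault, evict U, frames [X, V, G]
X → hit
V → hit
X → hit
G → hit
X → hit
Hits: 11.

11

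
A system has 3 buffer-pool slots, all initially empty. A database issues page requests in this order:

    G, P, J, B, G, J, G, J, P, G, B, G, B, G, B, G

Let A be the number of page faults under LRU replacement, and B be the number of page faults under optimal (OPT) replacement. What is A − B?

2

Under LRU: F F F F F . . . F . F . . . . . → 7 faults.
Under OPT: F F F F . . . . F . . . . . . . → 5 faults.
A − B = 7 − 5 = 2.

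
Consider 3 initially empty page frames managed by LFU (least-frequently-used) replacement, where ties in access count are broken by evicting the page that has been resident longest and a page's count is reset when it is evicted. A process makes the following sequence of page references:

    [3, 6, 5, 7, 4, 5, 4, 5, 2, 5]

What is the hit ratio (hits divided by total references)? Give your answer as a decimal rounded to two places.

0.40

3 → fault, frames (3)
6 → fault, frames (3 6)
5 → fault, frames (3 6 5)
7 → fault, evict 3, frames (6 5 7)
4 → fault, evict 6, frames (5 7 4)
5 → hit
4 → hit
5 → hit
2 → fault, evict 7, frames (5 4 2)
5 → hit
Hits: 4 of 10 references → 4/10 = 0.4000.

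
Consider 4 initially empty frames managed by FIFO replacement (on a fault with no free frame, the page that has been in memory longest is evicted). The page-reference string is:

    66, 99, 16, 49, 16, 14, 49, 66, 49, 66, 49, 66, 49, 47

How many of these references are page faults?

7

66 → miss, frames {66}
99 → miss, frames {66,99}
16 → miss, frames {66,99,16}
49 → miss, frames {66,99,16,49}
16 → hit
14 → miss, evict 66, frames {99,16,49,14}
49 → hit
66 → miss, evict 99, frames {16,49,14,66}
49 → hit
66 → hit
49 → hit
66 → hit
49 → hit
47 → miss, evict 16, frames {49,14,66,47}
Page faults: 7.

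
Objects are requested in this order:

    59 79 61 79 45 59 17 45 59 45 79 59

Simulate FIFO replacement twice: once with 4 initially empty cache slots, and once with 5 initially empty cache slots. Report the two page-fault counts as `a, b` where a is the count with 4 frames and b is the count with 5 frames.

7, 5

4 frames: F F F . F . F . F . F . → 7 faults.
5 frames: F F F . F . F . . . . . → 5 faults.
5 < 7: adding a frame reduced faults, as is typical.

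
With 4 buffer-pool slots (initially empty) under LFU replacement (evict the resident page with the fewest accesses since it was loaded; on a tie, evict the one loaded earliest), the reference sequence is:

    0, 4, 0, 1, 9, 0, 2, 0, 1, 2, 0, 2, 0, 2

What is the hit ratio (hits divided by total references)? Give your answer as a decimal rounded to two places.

0.64

0 -> fault, frames [0]
4 -> fault, frames [0, 4]
0 -> hit
1 -> fault, frames [0, 4, 1]
9 -> fault, frames [0, 4, 1, 9]
0 -> hit
2 -> fault, evict 4, frames [0, 1, 9, 2]
0 -> hit
1 -> hit
2 -> hit
0 -> hit
2 -> hit
0 -> hit
2 -> hit
Hits: 9 of 14 references → 9/14 = 0.6429.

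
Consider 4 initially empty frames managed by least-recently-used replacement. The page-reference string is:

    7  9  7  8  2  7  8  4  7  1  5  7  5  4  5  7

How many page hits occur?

9

7: fault, frames (7)
9: fault, frames (7 9)
7: hit
8: fault, frames (9 7 8)
2: fault, frames (9 7 8 2)
7: hit
8: hit
4: fault, evict 9, frames (2 7 8 4)
7: hit
1: fault, evict 2, frames (8 4 7 1)
5: fault, evict 8, frames (4 7 1 5)
7: hit
5: hit
4: hit
5: hit
7: hit
Hits: 9.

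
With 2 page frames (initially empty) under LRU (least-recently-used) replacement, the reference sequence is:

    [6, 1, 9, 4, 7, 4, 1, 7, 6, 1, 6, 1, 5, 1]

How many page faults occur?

10

6 -> miss, frames [6]
1 -> miss, frames [6, 1]
9 -> miss, evict 6, frames [1, 9]
4 -> miss, evict 1, frames [9, 4]
7 -> miss, evict 9, frames [4, 7]
4 -> hit
1 -> miss, evict 7, frames [4, 1]
7 -> miss, evict 4, frames [1, 7]
6 -> miss, evict 1, frames [7, 6]
1 -> miss, evict 7, frames [6, 1]
6 -> hit
1 -> hit
5 -> miss, evict 6, frames [1, 5]
1 -> hit
Page faults: 10.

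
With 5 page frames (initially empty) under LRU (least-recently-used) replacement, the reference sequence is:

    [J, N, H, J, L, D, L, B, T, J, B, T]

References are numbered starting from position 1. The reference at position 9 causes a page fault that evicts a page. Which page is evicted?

pos 1: J: fault, frames {J}
pos 2: N: fault, frames {J,N}
pos 3: H: fault, frames {J,N,H}
pos 4: J: hit
pos 5: L: fault, frames {N,H,J,L}
pos 6: D: fault, frames {N,H,J,L,D}
pos 7: L: hit
pos 8: B: fault, evict N, frames {H,J,D,L,B}
pos 9: T: fault, evict H, frames {J,D,L,B,T}
At position 9, page H is evicted.

H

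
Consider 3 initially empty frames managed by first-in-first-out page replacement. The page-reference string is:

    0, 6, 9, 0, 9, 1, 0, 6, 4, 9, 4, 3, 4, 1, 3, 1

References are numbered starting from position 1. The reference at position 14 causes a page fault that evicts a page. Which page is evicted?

4

pos 1: 0: fault, frames [0]
pos 2: 6: fault, frames [0, 6]
pos 3: 9: fault, frames [0, 6, 9]
pos 4: 0: hit
pos 5: 9: hit
pos 6: 1: fault, evict 0, frames [6, 9, 1]
pos 7: 0: fault, evict 6, frames [9, 1, 0]
pos 8: 6: fault, evict 9, frames [1, 0, 6]
pos 9: 4: fault, evict 1, frames [0, 6, 4]
pos 10: 9: fault, evict 0, frames [6, 4, 9]
pos 11: 4: hit
pos 12: 3: fault, evict 6, frames [4, 9, 3]
pos 13: 4: hit
pos 14: 1: fault, evict 4, frames [9, 3, 1]
At position 14, page 4 is evicted.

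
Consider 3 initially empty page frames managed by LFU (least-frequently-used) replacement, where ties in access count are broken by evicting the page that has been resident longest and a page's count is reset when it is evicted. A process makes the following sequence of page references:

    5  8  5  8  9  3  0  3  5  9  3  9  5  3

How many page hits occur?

5 -> fault, frames {5}
8 -> fault, frames {5,8}
5 -> hit
8 -> hit
9 -> fault, frames {5,8,9}
3 -> fault, evict 9, frames {5,8,3}
0 -> fault, evict 3, frames {5,8,0}
3 -> fault, evict 0, frames {5,8,3}
5 -> hit
9 -> fault, evict 3, frames {5,8,9}
3 -> fault, evict 9, frames {5,8,3}
9 -> fault, evict 3, frames {5,8,9}
5 -> hit
3 -> fault, evict 9, frames {5,8,3}
Hits: 4.

4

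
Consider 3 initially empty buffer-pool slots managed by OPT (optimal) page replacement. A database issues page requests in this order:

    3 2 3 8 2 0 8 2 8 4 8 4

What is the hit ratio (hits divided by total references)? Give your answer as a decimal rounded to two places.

0.58

3 -> fault, frames {3}
2 -> fault, frames {3,2}
3 -> hit
8 -> fault, frames {3,2,8}
2 -> hit
0 -> fault, evict 3, frames {2,8,0}
8 -> hit
2 -> hit
8 -> hit
4 -> fault, evict 0, frames {2,8,4}
8 -> hit
4 -> hit
Hits: 7 of 12 references → 7/12 = 0.5833.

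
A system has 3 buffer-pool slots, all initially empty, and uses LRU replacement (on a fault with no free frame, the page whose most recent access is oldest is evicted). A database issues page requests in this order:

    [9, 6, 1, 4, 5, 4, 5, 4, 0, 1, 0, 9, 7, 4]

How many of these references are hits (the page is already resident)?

4

9 → fault, frames (9)
6 → fault, frames (9 6)
1 → fault, frames (9 6 1)
4 → fault, evict 9, frames (6 1 4)
5 → fault, evict 6, frames (1 4 5)
4 → hit
5 → hit
4 → hit
0 → fault, evict 1, frames (5 4 0)
1 → fault, evict 5, frames (4 0 1)
0 → hit
9 → fault, evict 4, frames (1 0 9)
7 → fault, evict 1, frames (0 9 7)
4 → fault, evict 0, frames (9 7 4)
Hits: 4.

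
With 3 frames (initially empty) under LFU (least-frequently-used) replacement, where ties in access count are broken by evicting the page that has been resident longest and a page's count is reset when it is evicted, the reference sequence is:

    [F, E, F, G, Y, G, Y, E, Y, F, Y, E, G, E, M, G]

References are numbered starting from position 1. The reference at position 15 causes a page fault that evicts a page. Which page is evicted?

E

pos 1: F: miss, frames [F]
pos 2: E: miss, frames [F, E]
pos 3: F: hit
pos 4: G: miss, frames [F, E, G]
pos 5: Y: miss, evict E, frames [F, G, Y]
pos 6: G: hit
pos 7: Y: hit
pos 8: E: miss, evict F, frames [G, Y, E]
pos 9: Y: hit
pos 10: F: miss, evict E, frames [G, Y, F]
pos 11: Y: hit
pos 12: E: miss, evict F, frames [G, Y, E]
pos 13: G: hit
pos 14: E: hit
pos 15: M: miss, evict E, frames [G, Y, M]
At position 15, page E is evicted.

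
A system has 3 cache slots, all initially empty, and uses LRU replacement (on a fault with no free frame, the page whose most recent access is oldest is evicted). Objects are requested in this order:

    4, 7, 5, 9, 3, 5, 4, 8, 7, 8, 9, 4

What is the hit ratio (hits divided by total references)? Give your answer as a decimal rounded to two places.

0.17

4 -> miss, frames [4]
7 -> miss, frames [4, 7]
5 -> miss, frames [4, 7, 5]
9 -> miss, evict 4, frames [7, 5, 9]
3 -> miss, evict 7, frames [5, 9, 3]
5 -> hit
4 -> miss, evict 9, frames [3, 5, 4]
8 -> miss, evict 3, frames [5, 4, 8]
7 -> miss, evict 5, frames [4, 8, 7]
8 -> hit
9 -> miss, evict 4, frames [7, 8, 9]
4 -> miss, evict 7, frames [8, 9, 4]
Hits: 2 of 12 references → 2/12 = 0.1667.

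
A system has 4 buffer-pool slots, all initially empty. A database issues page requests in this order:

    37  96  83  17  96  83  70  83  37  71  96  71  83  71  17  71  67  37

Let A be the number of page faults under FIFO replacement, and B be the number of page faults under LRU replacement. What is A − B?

1

Under FIFO: F F F F . . F . F F F . F . F . F F → 12 faults.
Under LRU: F F F F . . F . F F F . . . F . F F → 11 faults.
A − B = 12 − 11 = 1.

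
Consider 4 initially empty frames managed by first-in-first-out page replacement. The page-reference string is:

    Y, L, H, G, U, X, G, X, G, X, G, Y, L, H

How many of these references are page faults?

9

Y: miss, frames [Y]
L: miss, frames [Y, L]
H: miss, frames [Y, L, H]
G: miss, frames [Y, L, H, G]
U: miss, evict Y, frames [L, H, G, U]
X: miss, evict L, frames [H, G, U, X]
G: hit
X: hit
G: hit
X: hit
G: hit
Y: miss, evict H, frames [G, U, X, Y]
L: miss, evict G, frames [U, X, Y, L]
H: miss, evict U, frames [X, Y, L, H]
Page faults: 9.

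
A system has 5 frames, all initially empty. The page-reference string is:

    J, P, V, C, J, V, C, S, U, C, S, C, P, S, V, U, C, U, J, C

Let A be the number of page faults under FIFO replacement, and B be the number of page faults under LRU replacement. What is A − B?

Under FIFO: F F F F . . . F F . . . . . . . . . F . → 7 faults.
Under LRU: F F F F . . . F F . . . F . . . . . F . → 8 faults.
A − B = 7 − 8 = -1.

-1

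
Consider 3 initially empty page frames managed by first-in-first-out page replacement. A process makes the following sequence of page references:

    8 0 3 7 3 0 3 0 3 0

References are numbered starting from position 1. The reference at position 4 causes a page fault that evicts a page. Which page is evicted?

pos 1: 8: fault, frames [8]
pos 2: 0: fault, frames [8, 0]
pos 3: 3: fault, frames [8, 0, 3]
pos 4: 7: fault, evict 8, frames [0, 3, 7]
At position 4, page 8 is evicted.

8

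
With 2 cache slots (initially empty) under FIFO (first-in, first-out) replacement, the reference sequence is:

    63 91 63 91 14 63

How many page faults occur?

63 -> miss, frames [63]
91 -> miss, frames [63, 91]
63 -> hit
91 -> hit
14 -> miss, evict 63, frames [91, 14]
63 -> miss, evict 91, frames [14, 63]
Page faults: 4.

4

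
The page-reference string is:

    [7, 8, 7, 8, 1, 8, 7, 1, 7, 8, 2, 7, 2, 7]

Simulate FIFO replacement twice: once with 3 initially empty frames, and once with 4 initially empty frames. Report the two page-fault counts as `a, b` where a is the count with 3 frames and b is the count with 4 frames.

5, 4

3 frames: F F . . F . . . . . F F . . → 5 faults.
4 frames: F F . . F . . . . . F . . . → 4 faults.
4 < 5: adding a frame reduced faults, as is typical.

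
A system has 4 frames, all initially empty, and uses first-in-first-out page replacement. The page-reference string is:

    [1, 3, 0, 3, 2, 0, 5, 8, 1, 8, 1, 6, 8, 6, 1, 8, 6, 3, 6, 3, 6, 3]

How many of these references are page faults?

9

1 -> fault, frames (1)
3 -> fault, frames (1 3)
0 -> fault, frames (1 3 0)
3 -> hit
2 -> fault, frames (1 3 0 2)
0 -> hit
5 -> fault, evict 1, frames (3 0 2 5)
8 -> fault, evict 3, frames (0 2 5 8)
1 -> fault, evict 0, frames (2 5 8 1)
8 -> hit
1 -> hit
6 -> fault, evict 2, frames (5 8 1 6)
8 -> hit
6 -> hit
1 -> hit
8 -> hit
6 -> hit
3 -> fault, evict 5, frames (8 1 6 3)
6 -> hit
3 -> hit
6 -> hit
3 -> hit
Page faults: 9.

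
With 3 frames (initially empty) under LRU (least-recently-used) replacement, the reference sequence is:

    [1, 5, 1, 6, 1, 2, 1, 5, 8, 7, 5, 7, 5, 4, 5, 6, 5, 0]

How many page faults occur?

10

1: fault, frames {1}
5: fault, frames {1,5}
1: hit
6: fault, frames {5,1,6}
1: hit
2: fault, evict 5, frames {6,1,2}
1: hit
5: fault, evict 6, frames {2,1,5}
8: fault, evict 2, frames {1,5,8}
7: fault, evict 1, frames {5,8,7}
5: hit
7: hit
5: hit
4: fault, evict 8, frames {7,5,4}
5: hit
6: fault, evict 7, frames {4,5,6}
5: hit
0: fault, evict 4, frames {6,5,0}
Page faults: 10.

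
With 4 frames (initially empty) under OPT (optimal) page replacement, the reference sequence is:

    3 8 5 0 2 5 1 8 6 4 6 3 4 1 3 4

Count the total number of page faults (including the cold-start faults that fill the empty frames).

8

3 → miss, frames {3}
8 → miss, frames {3,8}
5 → miss, frames {3,8,5}
0 → miss, frames {3,8,5,0}
2 → miss, evict 0, frames {3,8,5,2}
5 → hit
1 → miss, evict 2, frames {3,8,5,1}
8 → hit
6 → miss, evict 5, frames {3,8,1,6}
4 → miss, evict 8, frames {3,1,6,4}
6 → hit
3 → hit
4 → hit
1 → hit
3 → hit
4 → hit
Page faults: 8.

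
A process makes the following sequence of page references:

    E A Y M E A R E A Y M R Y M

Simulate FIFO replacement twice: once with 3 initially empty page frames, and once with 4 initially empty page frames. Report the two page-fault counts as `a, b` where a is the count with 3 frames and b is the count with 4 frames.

9, 10

3 frames: F F F F F F F . . F F . . . → 9 faults.
4 frames: F F F F . . F F F F F F . . → 10 faults.
10 > 9: adding a frame increased faults — Belady's anomaly.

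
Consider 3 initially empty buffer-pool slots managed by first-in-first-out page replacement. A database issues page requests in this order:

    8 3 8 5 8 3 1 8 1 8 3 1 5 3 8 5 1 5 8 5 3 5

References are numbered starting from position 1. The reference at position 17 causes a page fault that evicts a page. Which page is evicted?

8

pos 1: 8 -> fault, frames (8)
pos 2: 3 -> fault, frames (8 3)
pos 3: 8 -> hit
pos 4: 5 -> fault, frames (8 3 5)
pos 5: 8 -> hit
pos 6: 3 -> hit
pos 7: 1 -> fault, evict 8, frames (3 5 1)
pos 8: 8 -> fault, evict 3, frames (5 1 8)
pos 9: 1 -> hit
pos 10: 8 -> hit
pos 11: 3 -> fault, evict 5, frames (1 8 3)
pos 12: 1 -> hit
pos 13: 5 -> fault, evict 1, frames (8 3 5)
pos 14: 3 -> hit
pos 15: 8 -> hit
pos 16: 5 -> hit
pos 17: 1 -> fault, evict 8, frames (3 5 1)
At position 17, page 8 is evicted.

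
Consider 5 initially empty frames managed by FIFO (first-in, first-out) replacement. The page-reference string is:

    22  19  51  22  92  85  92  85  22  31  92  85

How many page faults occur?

6

22: miss, frames (22)
19: miss, frames (22 19)
51: miss, frames (22 19 51)
22: hit
92: miss, frames (22 19 51 92)
85: miss, frames (22 19 51 92 85)
92: hit
85: hit
22: hit
31: miss, evict 22, frames (19 51 92 85 31)
92: hit
85: hit
Page faults: 6.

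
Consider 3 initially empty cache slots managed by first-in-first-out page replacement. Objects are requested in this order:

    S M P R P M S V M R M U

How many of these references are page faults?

S -> miss, frames (S)
M -> miss, frames (S M)
P -> miss, frames (S M P)
R -> miss, evict S, frames (M P R)
P -> hit
M -> hit
S -> miss, evict M, frames (P R S)
V -> miss, evict P, frames (R S V)
M -> miss, evict R, frames (S V M)
R -> miss, evict S, frames (V M R)
M -> hit
U -> miss, evict V, frames (M R U)
Page faults: 9.

9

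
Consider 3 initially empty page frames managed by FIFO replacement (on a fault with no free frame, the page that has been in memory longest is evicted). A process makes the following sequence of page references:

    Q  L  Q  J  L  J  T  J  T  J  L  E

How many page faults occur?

Q → miss, frames {Q}
L → miss, frames {Q,L}
Q → hit
J → miss, frames {Q,L,J}
L → hit
J → hit
T → miss, evict Q, frames {L,J,T}
J → hit
T → hit
J → hit
L → hit
E → miss, evict L, frames {J,T,E}
Page faults: 5.

5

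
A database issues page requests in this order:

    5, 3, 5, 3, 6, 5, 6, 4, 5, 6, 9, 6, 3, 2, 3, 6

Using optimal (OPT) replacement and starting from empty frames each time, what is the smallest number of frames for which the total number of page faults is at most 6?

f=1: 16 faults
f=2: 9 faults
f=3: 7 faults
f=4: 6 faults
f=5: 6 faults
f=6: 6 faults
Smallest f with faults ≤ 6 is 4.

4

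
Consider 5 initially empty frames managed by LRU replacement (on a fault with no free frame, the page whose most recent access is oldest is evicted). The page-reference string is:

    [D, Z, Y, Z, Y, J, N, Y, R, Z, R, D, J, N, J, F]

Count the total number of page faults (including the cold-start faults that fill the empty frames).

10

D → fault, frames [D]
Z → fault, frames [D, Z]
Y → fault, frames [D, Z, Y]
Z → hit
Y → hit
J → fault, frames [D, Z, Y, J]
N → fault, frames [D, Z, Y, J, N]
Y → hit
R → fault, evict D, frames [Z, J, N, Y, R]
Z → hit
R → hit
D → fault, evict J, frames [N, Y, Z, R, D]
J → fault, evict N, frames [Y, Z, R, D, J]
N → fault, evict Y, frames [Z, R, D, J, N]
J → hit
F → fault, evict Z, frames [R, D, N, J, F]
Page faults: 10.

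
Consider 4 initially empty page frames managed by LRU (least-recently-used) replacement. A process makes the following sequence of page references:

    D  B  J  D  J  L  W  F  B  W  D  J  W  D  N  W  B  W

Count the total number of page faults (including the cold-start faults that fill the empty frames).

D: miss, frames [D]
B: miss, frames [D, B]
J: miss, frames [D, B, J]
D: hit
J: hit
L: miss, frames [B, D, J, L]
W: miss, evict B, frames [D, J, L, W]
F: miss, evict D, frames [J, L, W, F]
B: miss, evict J, frames [L, W, F, B]
W: hit
D: miss, evict L, frames [F, B, W, D]
J: miss, evict F, frames [B, W, D, J]
W: hit
D: hit
N: miss, evict B, frames [J, W, D, N]
W: hit
B: miss, evict J, frames [D, N, W, B]
W: hit
Page faults: 11.

11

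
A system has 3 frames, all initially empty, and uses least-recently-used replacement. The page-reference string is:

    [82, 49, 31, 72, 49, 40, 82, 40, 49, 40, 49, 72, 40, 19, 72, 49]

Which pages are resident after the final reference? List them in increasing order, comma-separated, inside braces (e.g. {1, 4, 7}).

82 → miss, frames [82]
49 → miss, frames [82, 49]
31 → miss, frames [82, 49, 31]
72 → miss, evict 82, frames [49, 31, 72]
49 → hit
40 → miss, evict 31, frames [72, 49, 40]
82 → miss, evict 72, frames [49, 40, 82]
40 → hit
49 → hit
40 → hit
49 → hit
72 → miss, evict 82, frames [40, 49, 72]
40 → hit
19 → miss, evict 49, frames [72, 40, 19]
72 → hit
49 → miss, evict 40, frames [19, 72, 49]

{19, 49, 72}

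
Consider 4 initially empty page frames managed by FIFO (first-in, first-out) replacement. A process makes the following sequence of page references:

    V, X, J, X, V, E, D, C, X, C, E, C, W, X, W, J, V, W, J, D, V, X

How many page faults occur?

V -> fault, frames (V)
X -> fault, frames (V X)
J -> fault, frames (V X J)
X -> hit
V -> hit
E -> fault, frames (V X J E)
D -> fault, evict V, frames (X J E D)
C -> fault, evict X, frames (J E D C)
X -> fault, evict J, frames (E D C X)
C -> hit
E -> hit
C -> hit
W -> fault, evict E, frames (D C X W)
X -> hit
W -> hit
J -> fault, evict D, frames (C X W J)
V -> fault, evict C, frames (X W J V)
W -> hit
J -> hit
D -> fault, evict X, frames (W J V D)
V -> hit
X -> fault, evict W, frames (J V D X)
Page faults: 12.

12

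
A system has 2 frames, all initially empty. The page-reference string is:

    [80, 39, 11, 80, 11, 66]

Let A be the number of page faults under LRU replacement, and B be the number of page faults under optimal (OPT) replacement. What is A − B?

Under LRU: F F F F . F → 5 faults.
Under OPT: F F F . . F → 4 faults.
A − B = 5 − 4 = 1.

1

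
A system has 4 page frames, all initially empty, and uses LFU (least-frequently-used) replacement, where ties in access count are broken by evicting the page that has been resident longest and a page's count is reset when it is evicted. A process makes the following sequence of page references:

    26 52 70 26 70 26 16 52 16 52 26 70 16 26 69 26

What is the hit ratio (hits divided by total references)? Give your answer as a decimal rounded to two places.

0.69

26 → miss, frames (26)
52 → miss, frames (26 52)
70 → miss, frames (26 52 70)
26 → hit
70 → hit
26 → hit
16 → miss, frames (26 52 70 16)
52 → hit
16 → hit
52 → hit
26 → hit
70 → hit
16 → hit
26 → hit
69 → miss, evict 52, frames (26 70 16 69)
26 → hit
Hits: 11 of 16 references → 11/16 = 0.6875.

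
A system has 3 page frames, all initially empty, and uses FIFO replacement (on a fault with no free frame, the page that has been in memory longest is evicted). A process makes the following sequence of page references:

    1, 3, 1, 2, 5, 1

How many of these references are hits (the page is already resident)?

1

1 -> fault, frames [1]
3 -> fault, frames [1, 3]
1 -> hit
2 -> fault, frames [1, 3, 2]
5 -> fault, evict 1, frames [3, 2, 5]
1 -> fault, evict 3, frames [2, 5, 1]
Hits: 1.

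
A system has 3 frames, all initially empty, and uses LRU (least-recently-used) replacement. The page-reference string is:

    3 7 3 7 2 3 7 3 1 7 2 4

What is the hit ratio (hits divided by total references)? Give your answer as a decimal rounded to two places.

0.50

3 -> miss, frames [3]
7 -> miss, frames [3, 7]
3 -> hit
7 -> hit
2 -> miss, frames [3, 7, 2]
3 -> hit
7 -> hit
3 -> hit
1 -> miss, evict 2, frames [7, 3, 1]
7 -> hit
2 -> miss, evict 3, frames [1, 7, 2]
4 -> miss, evict 1, frames [7, 2, 4]
Hits: 6 of 12 references → 6/12 = 0.5000.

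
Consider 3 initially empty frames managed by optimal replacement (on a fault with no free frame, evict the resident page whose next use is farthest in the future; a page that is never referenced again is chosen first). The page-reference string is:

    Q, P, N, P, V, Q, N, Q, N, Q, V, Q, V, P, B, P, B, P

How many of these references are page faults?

Q: miss, frames (Q)
P: miss, frames (Q P)
N: miss, frames (Q P N)
P: hit
V: miss, evict P, frames (Q N V)
Q: hit
N: hit
Q: hit
N: hit
Q: hit
V: hit
Q: hit
V: hit
P: miss, evict V, frames (Q N P)
B: miss, evict N, frames (Q P B)
P: hit
B: hit
P: hit
Page faults: 6.

6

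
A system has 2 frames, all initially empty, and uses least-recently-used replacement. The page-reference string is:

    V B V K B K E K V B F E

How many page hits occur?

V → fault, frames {V}
B → fault, frames {V,B}
V → hit
K → fault, evict B, frames {V,K}
B → fault, evict V, frames {K,B}
K → hit
E → fault, evict B, frames {K,E}
K → hit
V → fault, evict E, frames {K,V}
B → fault, evict K, frames {V,B}
F → fault, evict V, frames {B,F}
E → fault, evict B, frames {F,E}
Hits: 3.

3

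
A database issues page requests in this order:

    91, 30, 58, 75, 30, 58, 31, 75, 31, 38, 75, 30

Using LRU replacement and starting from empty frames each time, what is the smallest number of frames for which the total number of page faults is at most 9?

f=1: 12 faults
f=2: 11 faults
f=3: 8 faults
f=4: 7 faults
f=5: 6 faults
f=6: 6 faults
Smallest f with faults ≤ 9 is 3.

3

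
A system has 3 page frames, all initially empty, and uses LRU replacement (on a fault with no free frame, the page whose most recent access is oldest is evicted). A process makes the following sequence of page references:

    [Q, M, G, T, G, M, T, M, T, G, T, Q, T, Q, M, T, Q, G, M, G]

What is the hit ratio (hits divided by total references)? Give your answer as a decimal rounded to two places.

0.60

Q -> miss, frames (Q)
M -> miss, frames (Q M)
G -> miss, frames (Q M G)
T -> miss, evict Q, frames (M G T)
G -> hit
M -> hit
T -> hit
M -> hit
T -> hit
G -> hit
T -> hit
Q -> miss, evict M, frames (G T Q)
T -> hit
Q -> hit
M -> miss, evict G, frames (T Q M)
T -> hit
Q -> hit
G -> miss, evict M, frames (T Q G)
M -> miss, evict T, frames (Q G M)
G -> hit
Hits: 12 of 20 references → 12/20 = 0.6000.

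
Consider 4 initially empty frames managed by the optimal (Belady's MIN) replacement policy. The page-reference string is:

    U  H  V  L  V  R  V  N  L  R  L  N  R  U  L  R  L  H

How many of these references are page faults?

U -> fault, frames [U]
H -> fault, frames [U, H]
V -> fault, frames [U, H, V]
L -> fault, frames [U, H, V, L]
V -> hit
R -> fault, evict H, frames [U, V, L, R]
V -> hit
N -> fault, evict V, frames [U, L, R, N]
L -> hit
R -> hit
L -> hit
N -> hit
R -> hit
U -> hit
L -> hit
R -> hit
L -> hit
H -> fault, evict N, frames [U, L, R, H]
Page faults: 7.

7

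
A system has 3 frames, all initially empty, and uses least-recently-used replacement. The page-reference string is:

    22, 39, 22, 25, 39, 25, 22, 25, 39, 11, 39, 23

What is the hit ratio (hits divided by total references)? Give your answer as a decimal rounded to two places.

0.58

22: fault, frames [22]
39: fault, frames [22, 39]
22: hit
25: fault, frames [39, 22, 25]
39: hit
25: hit
22: hit
25: hit
39: hit
11: fault, evict 22, frames [25, 39, 11]
39: hit
23: fault, evict 25, frames [11, 39, 23]
Hits: 7 of 12 references → 7/12 = 0.5833.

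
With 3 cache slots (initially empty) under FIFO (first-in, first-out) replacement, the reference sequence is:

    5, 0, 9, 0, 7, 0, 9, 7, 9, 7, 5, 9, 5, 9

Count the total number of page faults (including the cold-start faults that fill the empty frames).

5

5: miss, frames (5)
0: miss, frames (5 0)
9: miss, frames (5 0 9)
0: hit
7: miss, evict 5, frames (0 9 7)
0: hit
9: hit
7: hit
9: hit
7: hit
5: miss, evict 0, frames (9 7 5)
9: hit
5: hit
9: hit
Page faults: 5.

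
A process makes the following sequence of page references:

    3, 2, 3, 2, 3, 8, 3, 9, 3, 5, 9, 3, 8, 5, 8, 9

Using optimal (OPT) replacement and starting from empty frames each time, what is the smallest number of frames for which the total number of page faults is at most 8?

f=1: 16 faults
f=2: 8 faults
f=3: 6 faults
f=4: 5 faults
f=5: 5 faults
Smallest f with faults ≤ 8 is 2.

2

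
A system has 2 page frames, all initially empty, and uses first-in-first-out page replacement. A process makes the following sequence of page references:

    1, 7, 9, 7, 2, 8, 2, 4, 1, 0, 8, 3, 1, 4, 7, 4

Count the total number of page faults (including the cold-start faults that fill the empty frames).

13

1 → miss, frames (1)
7 → miss, frames (1 7)
9 → miss, evict 1, frames (7 9)
7 → hit
2 → miss, evict 7, frames (9 2)
8 → miss, evict 9, frames (2 8)
2 → hit
4 → miss, evict 2, frames (8 4)
1 → miss, evict 8, frames (4 1)
0 → miss, evict 4, frames (1 0)
8 → miss, evict 1, frames (0 8)
3 → miss, evict 0, frames (8 3)
1 → miss, evict 8, frames (3 1)
4 → miss, evict 3, frames (1 4)
7 → miss, evict 1, frames (4 7)
4 → hit
Page faults: 13.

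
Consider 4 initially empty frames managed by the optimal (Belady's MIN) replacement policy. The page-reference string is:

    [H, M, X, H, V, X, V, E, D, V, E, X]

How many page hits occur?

6

H → miss, frames {H}
M → miss, frames {H,M}
X → miss, frames {H,M,X}
H → hit
V → miss, frames {H,M,X,V}
X → hit
V → hit
E → miss, evict M, frames {H,X,V,E}
D → miss, evict H, frames {X,V,E,D}
V → hit
E → hit
X → hit
Hits: 6.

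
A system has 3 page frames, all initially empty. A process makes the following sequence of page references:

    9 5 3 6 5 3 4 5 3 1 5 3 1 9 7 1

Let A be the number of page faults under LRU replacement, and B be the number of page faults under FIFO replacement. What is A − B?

-2

Under LRU: F F F F . . F . . F . . . F F . → 8 faults.
Under FIFO: F F F F . . F F F F . . . F F . → 10 faults.
A − B = 8 − 10 = -2.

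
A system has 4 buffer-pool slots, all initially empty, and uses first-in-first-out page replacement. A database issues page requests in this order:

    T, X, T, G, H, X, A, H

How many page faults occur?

T: fault, frames (T)
X: fault, frames (T X)
T: hit
G: fault, frames (T X G)
H: fault, frames (T X G H)
X: hit
A: fault, evict T, frames (X G H A)
H: hit
Page faults: 5.

5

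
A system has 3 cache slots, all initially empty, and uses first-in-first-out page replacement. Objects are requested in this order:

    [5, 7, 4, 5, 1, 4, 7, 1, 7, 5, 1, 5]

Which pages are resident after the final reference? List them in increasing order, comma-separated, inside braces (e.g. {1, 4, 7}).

5 -> fault, frames {5}
7 -> fault, frames {5,7}
4 -> fault, frames {5,7,4}
5 -> hit
1 -> fault, evict 5, frames {7,4,1}
4 -> hit
7 -> hit
1 -> hit
7 -> hit
5 -> fault, evict 7, frames {4,1,5}
1 -> hit
5 -> hit

{1, 4, 5}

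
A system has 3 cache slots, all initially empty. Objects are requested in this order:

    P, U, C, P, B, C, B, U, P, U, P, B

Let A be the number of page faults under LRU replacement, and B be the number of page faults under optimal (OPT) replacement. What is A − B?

Under LRU: F F F . F . . F F . . . → 6 faults.
Under OPT: F F F . F . . . F . . . → 5 faults.
A − B = 6 − 5 = 1.

1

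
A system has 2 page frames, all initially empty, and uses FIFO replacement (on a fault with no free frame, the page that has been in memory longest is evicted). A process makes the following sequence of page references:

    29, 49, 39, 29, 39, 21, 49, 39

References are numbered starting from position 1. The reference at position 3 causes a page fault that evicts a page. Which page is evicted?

pos 1: 29 -> miss, frames [29]
pos 2: 49 -> miss, frames [29, 49]
pos 3: 39 -> miss, evict 29, frames [49, 39]
At position 3, page 29 is evicted.

29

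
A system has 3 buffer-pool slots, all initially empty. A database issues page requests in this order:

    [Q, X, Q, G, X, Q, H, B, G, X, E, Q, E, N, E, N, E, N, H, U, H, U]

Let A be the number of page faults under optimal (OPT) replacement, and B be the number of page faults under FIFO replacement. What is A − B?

Under OPT: F F . F . . F F . . F F . F . . . . F F . . → 10 faults.
Under FIFO: F F . F . . F F . F F F . F . . . . F F . . → 11 faults.
A − B = 10 − 11 = -1.

-1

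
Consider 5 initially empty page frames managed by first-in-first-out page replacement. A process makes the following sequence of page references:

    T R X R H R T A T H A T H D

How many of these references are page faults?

6

T: miss, frames [T]
R: miss, frames [T, R]
X: miss, frames [T, R, X]
R: hit
H: miss, frames [T, R, X, H]
R: hit
T: hit
A: miss, frames [T, R, X, H, A]
T: hit
H: hit
A: hit
T: hit
H: hit
D: miss, evict T, frames [R, X, H, A, D]
Page faults: 6.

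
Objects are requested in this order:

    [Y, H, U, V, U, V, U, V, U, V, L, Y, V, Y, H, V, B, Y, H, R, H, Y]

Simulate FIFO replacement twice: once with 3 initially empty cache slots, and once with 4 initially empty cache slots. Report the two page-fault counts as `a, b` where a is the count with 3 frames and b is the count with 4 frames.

3 frames: F F F F . . . . . . F F . . F F F F F F . . → 12 faults.
4 frames: F F F F . . . . . . F F . . F . F . . F . . → 9 faults.
9 < 12: adding a frame reduced faults, as is typical.

12, 9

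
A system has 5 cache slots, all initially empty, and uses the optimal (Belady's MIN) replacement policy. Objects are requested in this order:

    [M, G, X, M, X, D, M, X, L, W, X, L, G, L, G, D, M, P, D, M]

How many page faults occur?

M → fault, frames [M]
G → fault, frames [M, G]
X → fault, frames [M, G, X]
M → hit
X → hit
D → fault, frames [M, G, X, D]
M → hit
X → hit
L → fault, frames [M, G, X, D, L]
W → fault, evict M, frames [G, X, D, L, W]
X → hit
L → hit
G → hit
L → hit
G → hit
D → hit
M → fault, evict W, frames [G, X, D, L, M]
P → fault, evict L, frames [G, X, D, M, P]
D → hit
M → hit
Page faults: 8.

8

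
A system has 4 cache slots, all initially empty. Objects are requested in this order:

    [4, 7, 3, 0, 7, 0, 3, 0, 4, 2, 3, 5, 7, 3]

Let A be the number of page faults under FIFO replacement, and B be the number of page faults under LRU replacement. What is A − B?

1

Under FIFO: F F F F . . . . . F . F F F → 8 faults.
Under LRU: F F F F . . . . . F . F F . → 7 faults.
A − B = 8 − 7 = 1.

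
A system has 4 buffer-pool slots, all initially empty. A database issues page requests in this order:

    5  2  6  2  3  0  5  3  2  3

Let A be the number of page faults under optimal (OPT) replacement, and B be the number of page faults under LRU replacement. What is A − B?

Under OPT: F F F . F F . . . . → 5 faults.
Under LRU: F F F . F F F . . . → 6 faults.
A − B = 5 − 6 = -1.

-1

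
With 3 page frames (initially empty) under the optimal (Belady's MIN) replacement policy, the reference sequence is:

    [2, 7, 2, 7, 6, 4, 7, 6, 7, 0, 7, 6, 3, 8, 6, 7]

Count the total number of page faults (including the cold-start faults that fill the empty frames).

7

2 → miss, frames (2)
7 → miss, frames (2 7)
2 → hit
7 → hit
6 → miss, frames (2 7 6)
4 → miss, evict 2, frames (7 6 4)
7 → hit
6 → hit
7 → hit
0 → miss, evict 4, frames (7 6 0)
7 → hit
6 → hit
3 → miss, evict 0, frames (7 6 3)
8 → miss, evict 3, frames (7 6 8)
6 → hit
7 → hit
Page faults: 7.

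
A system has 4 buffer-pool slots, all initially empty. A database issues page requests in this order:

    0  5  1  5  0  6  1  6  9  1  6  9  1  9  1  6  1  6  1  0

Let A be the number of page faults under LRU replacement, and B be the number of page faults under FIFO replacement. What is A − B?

Under LRU: F F F . . F . . F . . . . . . . . . . . → 5 faults.
Under FIFO: F F F . . F . . F . . . . . . . . . . F → 6 faults.
A − B = 5 − 6 = -1.

-1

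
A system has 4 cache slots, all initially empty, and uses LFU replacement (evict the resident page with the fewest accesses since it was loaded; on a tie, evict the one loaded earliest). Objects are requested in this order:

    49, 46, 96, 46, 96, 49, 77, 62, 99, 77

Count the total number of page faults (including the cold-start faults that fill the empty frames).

49 → miss, frames (49)
46 → miss, frames (49 46)
96 → miss, frames (49 46 96)
46 → hit
96 → hit
49 → hit
77 → miss, frames (49 46 96 77)
62 → miss, evict 77, frames (49 46 96 62)
99 → miss, evict 62, frames (49 46 96 99)
77 → miss, evict 99, frames (49 46 96 77)
Page faults: 7.

7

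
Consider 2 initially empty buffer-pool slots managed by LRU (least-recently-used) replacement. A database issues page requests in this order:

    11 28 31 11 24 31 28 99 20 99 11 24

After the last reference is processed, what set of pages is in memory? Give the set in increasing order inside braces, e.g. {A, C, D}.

11: fault, frames {11}
28: fault, frames {11,28}
31: fault, evict 11, frames {28,31}
11: fault, evict 28, frames {31,11}
24: fault, evict 31, frames {11,24}
31: fault, evict 11, frames {24,31}
28: fault, evict 24, frames {31,28}
99: fault, evict 31, frames {28,99}
20: fault, evict 28, frames {99,20}
99: hit
11: fault, evict 20, frames {99,11}
24: fault, evict 99, frames {11,24}

{11, 24}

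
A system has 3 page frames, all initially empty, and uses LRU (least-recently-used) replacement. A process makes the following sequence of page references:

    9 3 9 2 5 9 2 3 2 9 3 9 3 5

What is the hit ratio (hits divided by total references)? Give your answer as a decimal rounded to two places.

0.57

9: fault, frames {9}
3: fault, frames {9,3}
9: hit
2: fault, frames {3,9,2}
5: fault, evict 3, frames {9,2,5}
9: hit
2: hit
3: fault, evict 5, frames {9,2,3}
2: hit
9: hit
3: hit
9: hit
3: hit
5: fault, evict 2, frames {9,3,5}
Hits: 8 of 14 references → 8/14 = 0.5714.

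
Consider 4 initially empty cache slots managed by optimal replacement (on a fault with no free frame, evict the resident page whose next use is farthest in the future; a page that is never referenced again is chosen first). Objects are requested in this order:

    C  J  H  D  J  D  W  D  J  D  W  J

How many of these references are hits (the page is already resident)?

C: fault, frames {C}
J: fault, frames {C,J}
H: fault, frames {C,J,H}
D: fault, frames {C,J,H,D}
J: hit
D: hit
W: fault, evict H, frames {C,J,D,W}
D: hit
J: hit
D: hit
W: hit
J: hit
Hits: 7.

7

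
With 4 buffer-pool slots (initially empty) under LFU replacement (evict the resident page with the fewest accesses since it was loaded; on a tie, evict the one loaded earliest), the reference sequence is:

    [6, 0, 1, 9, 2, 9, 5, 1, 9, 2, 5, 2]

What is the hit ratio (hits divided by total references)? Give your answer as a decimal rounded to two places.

6 -> miss, frames {6}
0 -> miss, frames {6,0}
1 -> miss, frames {6,0,1}
9 -> miss, frames {6,0,1,9}
2 -> miss, evict 6, frames {0,1,9,2}
9 -> hit
5 -> miss, evict 0, frames {1,9,2,5}
1 -> hit
9 -> hit
2 -> hit
5 -> hit
2 -> hit
Hits: 6 of 12 references → 6/12 = 0.5000.

0.50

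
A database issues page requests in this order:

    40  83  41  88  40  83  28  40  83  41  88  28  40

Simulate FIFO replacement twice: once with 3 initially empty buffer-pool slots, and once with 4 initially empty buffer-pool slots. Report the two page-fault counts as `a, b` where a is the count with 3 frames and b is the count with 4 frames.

10, 11

3 frames: F F F F F F F . . F F . F → 10 faults.
4 frames: F F F F . . F F F F F F F → 11 faults.
11 > 10: adding a frame increased faults — Belady's anomaly.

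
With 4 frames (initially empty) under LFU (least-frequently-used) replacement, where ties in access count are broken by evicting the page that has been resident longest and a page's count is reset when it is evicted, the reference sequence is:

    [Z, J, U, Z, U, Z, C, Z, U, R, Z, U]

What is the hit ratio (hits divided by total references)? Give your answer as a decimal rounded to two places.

0.58

Z → miss, frames (Z)
J → miss, frames (Z J)
U → miss, frames (Z J U)
Z → hit
U → hit
Z → hit
C → miss, frames (Z J U C)
Z → hit
U → hit
R → miss, evict J, frames (Z U C R)
Z → hit
U → hit
Hits: 7 of 12 references → 7/12 = 0.5833.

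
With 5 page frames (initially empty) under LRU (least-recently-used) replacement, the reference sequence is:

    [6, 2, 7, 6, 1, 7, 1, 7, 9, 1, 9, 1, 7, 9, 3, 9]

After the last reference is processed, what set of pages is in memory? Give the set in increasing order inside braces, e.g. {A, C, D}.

{1, 3, 6, 7, 9}

6 -> miss, frames (6)
2 -> miss, frames (6 2)
7 -> miss, frames (6 2 7)
6 -> hit
1 -> miss, frames (2 7 6 1)
7 -> hit
1 -> hit
7 -> hit
9 -> miss, frames (2 6 1 7 9)
1 -> hit
9 -> hit
1 -> hit
7 -> hit
9 -> hit
3 -> miss, evict 2, frames (6 1 7 9 3)
9 -> hit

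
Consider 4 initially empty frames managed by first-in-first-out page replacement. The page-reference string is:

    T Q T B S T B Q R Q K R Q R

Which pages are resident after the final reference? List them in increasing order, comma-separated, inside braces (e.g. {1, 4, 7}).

T: fault, frames [T]
Q: fault, frames [T, Q]
T: hit
B: fault, frames [T, Q, B]
S: fault, frames [T, Q, B, S]
T: hit
B: hit
Q: hit
R: fault, evict T, frames [Q, B, S, R]
Q: hit
K: fault, evict Q, frames [B, S, R, K]
R: hit
Q: fault, evict B, frames [S, R, K, Q]
R: hit

{K, Q, R, S}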